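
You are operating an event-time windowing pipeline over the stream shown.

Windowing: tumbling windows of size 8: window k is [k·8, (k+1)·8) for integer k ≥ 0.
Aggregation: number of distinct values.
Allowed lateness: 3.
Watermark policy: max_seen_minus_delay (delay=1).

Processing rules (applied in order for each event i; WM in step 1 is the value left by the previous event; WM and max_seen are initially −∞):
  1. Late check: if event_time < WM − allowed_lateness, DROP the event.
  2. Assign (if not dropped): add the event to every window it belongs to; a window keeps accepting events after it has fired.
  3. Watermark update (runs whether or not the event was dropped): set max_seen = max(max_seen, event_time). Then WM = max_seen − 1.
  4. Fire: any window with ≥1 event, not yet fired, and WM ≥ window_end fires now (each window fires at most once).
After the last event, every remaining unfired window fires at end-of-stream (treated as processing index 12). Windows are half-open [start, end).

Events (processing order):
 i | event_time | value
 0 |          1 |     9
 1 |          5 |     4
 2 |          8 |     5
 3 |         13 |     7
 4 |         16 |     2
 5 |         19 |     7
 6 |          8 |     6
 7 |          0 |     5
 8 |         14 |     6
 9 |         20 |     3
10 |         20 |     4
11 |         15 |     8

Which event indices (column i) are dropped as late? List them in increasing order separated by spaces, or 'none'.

6 7 8 11

i=0 t=1 v=9: → [0,8); WM=0
i=1 t=5 v=4: → [0,8); WM=4
i=2 t=8 v=5: → [8,16); WM=7
i=3 t=13 v=7: → [8,16); WM=12; [0,8) fires=2
i=4 t=16 v=2: → [16,24); WM=15
i=5 t=19 v=7: → [16,24); WM=18; [8,16) fires=2
i=6 t=8 v=6: DROP (t<18-3); WM=18
i=7 t=0 v=5: DROP (t<18-3); WM=18
i=8 t=14 v=6: DROP (t<18-3); WM=18
i=9 t=20 v=3: → [16,24); WM=19
i=10 t=20 v=4: → [16,24); WM=19
i=11 t=15 v=8: DROP (t<19-3); WM=19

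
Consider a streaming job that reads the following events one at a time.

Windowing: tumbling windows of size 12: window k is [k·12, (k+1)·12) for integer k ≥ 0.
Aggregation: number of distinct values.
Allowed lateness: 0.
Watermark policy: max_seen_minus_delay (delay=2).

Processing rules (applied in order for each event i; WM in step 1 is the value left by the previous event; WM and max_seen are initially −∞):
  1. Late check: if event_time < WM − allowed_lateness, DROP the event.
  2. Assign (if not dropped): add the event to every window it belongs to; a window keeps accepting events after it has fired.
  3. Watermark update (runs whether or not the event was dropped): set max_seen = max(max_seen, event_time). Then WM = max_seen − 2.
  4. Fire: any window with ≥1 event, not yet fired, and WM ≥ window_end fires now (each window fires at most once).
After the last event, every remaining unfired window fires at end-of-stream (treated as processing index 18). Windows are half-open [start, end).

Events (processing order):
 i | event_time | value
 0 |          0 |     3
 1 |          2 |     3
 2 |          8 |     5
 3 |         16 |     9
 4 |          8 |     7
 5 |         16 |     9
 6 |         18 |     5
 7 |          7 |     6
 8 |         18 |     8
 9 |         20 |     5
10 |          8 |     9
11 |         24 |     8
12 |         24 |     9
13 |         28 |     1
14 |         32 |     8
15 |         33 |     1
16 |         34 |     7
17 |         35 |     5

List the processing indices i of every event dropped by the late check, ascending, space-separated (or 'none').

i=0 t=0 v=3: → [0,12); WM=-2
i=1 t=2 v=3: → [0,12); WM=0
i=2 t=8 v=5: → [0,12); WM=6
i=3 t=16 v=9: → [12,24); WM=14; [0,12) fires=2
i=4 t=8 v=7: DROP (t<14-0); WM=14
i=5 t=16 v=9: → [12,24); WM=14
i=6 t=18 v=5: → [12,24); WM=16
i=7 t=7 v=6: DROP (t<16-0); WM=16
i=8 t=18 v=8: → [12,24); WM=16
i=9 t=20 v=5: → [12,24); WM=18
i=10 t=8 v=9: DROP (t<18-0); WM=18
i=11 t=24 v=8: → [24,36); WM=22
i=12 t=24 v=9: → [24,36); WM=22
i=13 t=28 v=1: → [24,36); WM=26; [12,24) fires=3
i=14 t=32 v=8: → [24,36); WM=30
i=15 t=33 v=1: → [24,36); WM=31
i=16 t=34 v=7: → [24,36); WM=32
i=17 t=35 v=5: → [24,36); WM=33

4 7 10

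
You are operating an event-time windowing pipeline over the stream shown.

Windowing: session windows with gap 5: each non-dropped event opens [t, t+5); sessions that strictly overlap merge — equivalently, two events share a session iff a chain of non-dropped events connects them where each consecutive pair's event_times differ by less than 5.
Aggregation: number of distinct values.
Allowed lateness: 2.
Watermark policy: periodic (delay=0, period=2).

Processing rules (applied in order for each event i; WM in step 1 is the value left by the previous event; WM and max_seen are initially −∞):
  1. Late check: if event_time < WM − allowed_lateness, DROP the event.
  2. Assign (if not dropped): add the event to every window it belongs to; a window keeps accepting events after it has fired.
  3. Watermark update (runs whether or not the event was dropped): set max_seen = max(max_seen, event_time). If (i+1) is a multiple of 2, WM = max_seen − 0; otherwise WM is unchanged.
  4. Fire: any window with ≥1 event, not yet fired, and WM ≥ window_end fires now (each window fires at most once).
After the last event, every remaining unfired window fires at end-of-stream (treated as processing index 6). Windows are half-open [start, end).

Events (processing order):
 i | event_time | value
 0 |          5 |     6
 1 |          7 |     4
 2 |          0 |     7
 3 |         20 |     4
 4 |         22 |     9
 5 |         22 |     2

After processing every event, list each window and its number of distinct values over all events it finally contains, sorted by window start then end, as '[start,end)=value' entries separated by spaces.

i=0 t=5 v=6: → [5,10); WM=−∞
i=1 t=7 v=4: → [5,12); WM=7
i=2 t=0 v=7: DROP (t<7-2); WM=7
i=3 t=20 v=4: → [20,25); WM=20
i=4 t=22 v=9: → [20,27); WM=20
i=5 t=22 v=2: → [20,27); WM=22

[5,12)=2 [20,27)=3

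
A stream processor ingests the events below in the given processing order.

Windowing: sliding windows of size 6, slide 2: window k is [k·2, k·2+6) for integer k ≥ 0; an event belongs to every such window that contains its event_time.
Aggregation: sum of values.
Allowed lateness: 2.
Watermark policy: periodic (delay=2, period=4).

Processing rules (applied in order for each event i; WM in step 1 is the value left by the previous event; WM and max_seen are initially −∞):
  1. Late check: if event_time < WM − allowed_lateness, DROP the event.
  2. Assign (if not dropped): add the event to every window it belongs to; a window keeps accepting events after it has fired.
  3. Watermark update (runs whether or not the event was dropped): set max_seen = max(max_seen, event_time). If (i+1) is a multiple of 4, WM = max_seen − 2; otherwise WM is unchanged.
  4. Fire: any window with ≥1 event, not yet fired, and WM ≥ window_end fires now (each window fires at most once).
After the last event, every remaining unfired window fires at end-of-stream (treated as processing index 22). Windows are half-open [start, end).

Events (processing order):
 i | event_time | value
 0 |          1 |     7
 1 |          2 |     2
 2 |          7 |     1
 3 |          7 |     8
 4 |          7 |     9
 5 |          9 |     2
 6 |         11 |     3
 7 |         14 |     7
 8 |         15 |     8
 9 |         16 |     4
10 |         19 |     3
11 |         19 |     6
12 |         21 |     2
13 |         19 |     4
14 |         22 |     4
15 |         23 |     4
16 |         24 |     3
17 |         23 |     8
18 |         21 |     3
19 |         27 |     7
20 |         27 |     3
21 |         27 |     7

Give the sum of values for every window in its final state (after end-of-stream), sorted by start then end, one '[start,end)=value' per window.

i=0 t=1 v=7: → [0,6); WM=−∞
i=1 t=2 v=2: → [2,8),[0,6); WM=−∞
i=2 t=7 v=1: → [6,12),[4,10),[2,8); WM=−∞
i=3 t=7 v=8: → [6,12),[4,10),[2,8); WM=5
i=4 t=7 v=9: → [6,12),[4,10),[2,8); WM=5
i=5 t=9 v=2: → [8,14),[6,12),[4,10); WM=5
i=6 t=11 v=3: → [10,16),[8,14),[6,12); WM=5
i=7 t=14 v=7: → [14,20),[12,18),[10,16); WM=12; [0,6) fires=9 [2,8) fires=20 [4,10) fires=20 [6,12) fires=23
i=8 t=15 v=8: → [14,20),[12,18),[10,16); WM=12
i=9 t=16 v=4: → [16,22),[14,20),[12,18); WM=12
i=10 t=19 v=3: → [18,24),[16,22),[14,20); WM=12
i=11 t=19 v=6: → [18,24),[16,22),[14,20); WM=17; [8,14) fires=5 [10,16) fires=18
i=12 t=21 v=2: → [20,26),[18,24),[16,22); WM=17
i=13 t=19 v=4: → [18,24),[16,22),[14,20); WM=17
i=14 t=22 v=4: → [22,28),[20,26),[18,24); WM=17
i=15 t=23 v=4: → [22,28),[20,26),[18,24); WM=21; [12,18) fires=19 [14,20) fires=32
i=16 t=24 v=3: → [24,30),[22,28),[20,26); WM=21
i=17 t=23 v=8: → [22,28),[20,26),[18,24); WM=21
i=18 t=21 v=3: → [20,26),[18,24),[16,22); WM=21
i=19 t=27 v=7: → [26,32),[24,30),[22,28); WM=25; [16,22) fires=22 [18,24) fires=34
i=20 t=27 v=3: → [26,32),[24,30),[22,28); WM=25
i=21 t=27 v=7: → [26,32),[24,30),[22,28); WM=25

[0,6)=9 [2,8)=20 [4,10)=20 [6,12)=23 [8,14)=5 [10,16)=18 [12,18)=19 [14,20)=32 [16,22)=22 [18,24)=34 [20,26)=24 [22,28)=36 [24,30)=20 [26,32)=17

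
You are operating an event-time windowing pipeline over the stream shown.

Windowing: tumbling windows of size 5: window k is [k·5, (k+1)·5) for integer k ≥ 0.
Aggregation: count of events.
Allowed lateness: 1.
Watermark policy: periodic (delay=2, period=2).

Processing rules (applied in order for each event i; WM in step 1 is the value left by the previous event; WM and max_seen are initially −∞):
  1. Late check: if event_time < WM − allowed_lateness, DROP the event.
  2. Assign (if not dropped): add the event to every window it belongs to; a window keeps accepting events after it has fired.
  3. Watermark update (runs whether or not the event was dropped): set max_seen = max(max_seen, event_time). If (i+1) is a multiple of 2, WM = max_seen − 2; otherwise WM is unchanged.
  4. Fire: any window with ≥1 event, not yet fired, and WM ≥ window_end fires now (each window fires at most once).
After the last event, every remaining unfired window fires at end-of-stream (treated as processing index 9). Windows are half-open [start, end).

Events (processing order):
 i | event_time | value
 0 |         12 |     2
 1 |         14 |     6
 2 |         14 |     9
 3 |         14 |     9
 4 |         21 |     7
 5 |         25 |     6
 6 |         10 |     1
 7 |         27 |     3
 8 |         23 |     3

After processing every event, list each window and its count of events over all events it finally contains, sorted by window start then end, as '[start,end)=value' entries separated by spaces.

[10,15)=4 [20,25)=1 [25,30)=2

i=0 t=12 v=2: → [10,15); WM=−∞
i=1 t=14 v=6: → [10,15); WM=12
i=2 t=14 v=9: → [10,15); WM=12
i=3 t=14 v=9: → [10,15); WM=12
i=4 t=21 v=7: → [20,25); WM=12
i=5 t=25 v=6: → [25,30); WM=23; [10,15) fires=4
i=6 t=10 v=1: DROP (t<23-1); WM=23
i=7 t=27 v=3: → [25,30); WM=25; [20,25) fires=1
i=8 t=23 v=3: DROP (t<25-1); WM=25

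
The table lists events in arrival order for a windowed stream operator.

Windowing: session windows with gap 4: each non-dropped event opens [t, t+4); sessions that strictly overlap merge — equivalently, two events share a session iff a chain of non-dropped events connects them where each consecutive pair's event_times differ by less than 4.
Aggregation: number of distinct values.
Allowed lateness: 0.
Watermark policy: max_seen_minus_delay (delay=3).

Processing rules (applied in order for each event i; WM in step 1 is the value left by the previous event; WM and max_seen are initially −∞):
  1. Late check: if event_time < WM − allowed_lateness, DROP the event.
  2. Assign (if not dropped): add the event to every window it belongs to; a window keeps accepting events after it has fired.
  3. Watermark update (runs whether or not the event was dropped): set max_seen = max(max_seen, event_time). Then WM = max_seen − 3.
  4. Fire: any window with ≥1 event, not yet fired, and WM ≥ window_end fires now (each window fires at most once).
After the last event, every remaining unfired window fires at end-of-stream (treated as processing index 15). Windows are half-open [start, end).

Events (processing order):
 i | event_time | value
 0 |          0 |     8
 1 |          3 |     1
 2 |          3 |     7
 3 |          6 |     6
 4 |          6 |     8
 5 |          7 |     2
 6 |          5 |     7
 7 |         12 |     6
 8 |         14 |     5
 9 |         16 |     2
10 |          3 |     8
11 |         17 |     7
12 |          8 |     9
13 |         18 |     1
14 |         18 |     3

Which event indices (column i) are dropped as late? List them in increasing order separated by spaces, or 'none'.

10 12

i=0 t=0 v=8: → [0,4); WM=-3
i=1 t=3 v=1: → [0,7); WM=0
i=2 t=3 v=7: → [0,7); WM=0
i=3 t=6 v=6: → [0,10); WM=3
i=4 t=6 v=8: → [0,10); WM=3
i=5 t=7 v=2: → [0,11); WM=4
i=6 t=5 v=7: → [0,11); WM=4
i=7 t=12 v=6: → [12,16); WM=9
i=8 t=14 v=5: → [12,18); WM=11
i=9 t=16 v=2: → [12,20); WM=13
i=10 t=3 v=8: DROP (t<13-0); WM=13
i=11 t=17 v=7: → [12,21); WM=14
i=12 t=8 v=9: DROP (t<14-0); WM=14
i=13 t=18 v=1: → [12,22); WM=15
i=14 t=18 v=3: → [12,22); WM=15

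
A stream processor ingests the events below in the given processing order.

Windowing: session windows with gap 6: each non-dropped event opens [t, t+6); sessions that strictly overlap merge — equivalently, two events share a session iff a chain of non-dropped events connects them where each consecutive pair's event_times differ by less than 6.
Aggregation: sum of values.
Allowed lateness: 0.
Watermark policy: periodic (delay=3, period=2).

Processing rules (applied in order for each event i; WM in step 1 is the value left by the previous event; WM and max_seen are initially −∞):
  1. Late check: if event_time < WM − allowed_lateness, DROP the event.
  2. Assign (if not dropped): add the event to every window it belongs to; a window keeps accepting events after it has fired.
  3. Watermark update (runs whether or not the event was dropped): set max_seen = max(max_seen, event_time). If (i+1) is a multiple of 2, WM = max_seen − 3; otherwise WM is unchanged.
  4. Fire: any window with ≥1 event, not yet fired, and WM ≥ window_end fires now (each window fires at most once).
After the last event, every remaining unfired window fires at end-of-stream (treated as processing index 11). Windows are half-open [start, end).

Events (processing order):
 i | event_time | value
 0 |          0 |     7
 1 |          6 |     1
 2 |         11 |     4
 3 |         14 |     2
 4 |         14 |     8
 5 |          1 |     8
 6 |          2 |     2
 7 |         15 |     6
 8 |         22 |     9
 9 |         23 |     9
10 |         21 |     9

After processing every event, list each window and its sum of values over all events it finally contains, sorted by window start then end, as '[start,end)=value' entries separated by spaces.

[0,6)=7 [6,21)=21 [21,29)=27

i=0 t=0 v=7: → [0,6); WM=−∞
i=1 t=6 v=1: → [6,12); WM=3
i=2 t=11 v=4: → [6,17); WM=3
i=3 t=14 v=2: → [6,20); WM=11
i=4 t=14 v=8: → [6,20); WM=11
i=5 t=1 v=8: DROP (t<11-0); WM=11
i=6 t=2 v=2: DROP (t<11-0); WM=11
i=7 t=15 v=6: → [6,21); WM=12
i=8 t=22 v=9: → [22,28); WM=12
i=9 t=23 v=9: → [22,29); WM=20
i=10 t=21 v=9: → [21,29); WM=20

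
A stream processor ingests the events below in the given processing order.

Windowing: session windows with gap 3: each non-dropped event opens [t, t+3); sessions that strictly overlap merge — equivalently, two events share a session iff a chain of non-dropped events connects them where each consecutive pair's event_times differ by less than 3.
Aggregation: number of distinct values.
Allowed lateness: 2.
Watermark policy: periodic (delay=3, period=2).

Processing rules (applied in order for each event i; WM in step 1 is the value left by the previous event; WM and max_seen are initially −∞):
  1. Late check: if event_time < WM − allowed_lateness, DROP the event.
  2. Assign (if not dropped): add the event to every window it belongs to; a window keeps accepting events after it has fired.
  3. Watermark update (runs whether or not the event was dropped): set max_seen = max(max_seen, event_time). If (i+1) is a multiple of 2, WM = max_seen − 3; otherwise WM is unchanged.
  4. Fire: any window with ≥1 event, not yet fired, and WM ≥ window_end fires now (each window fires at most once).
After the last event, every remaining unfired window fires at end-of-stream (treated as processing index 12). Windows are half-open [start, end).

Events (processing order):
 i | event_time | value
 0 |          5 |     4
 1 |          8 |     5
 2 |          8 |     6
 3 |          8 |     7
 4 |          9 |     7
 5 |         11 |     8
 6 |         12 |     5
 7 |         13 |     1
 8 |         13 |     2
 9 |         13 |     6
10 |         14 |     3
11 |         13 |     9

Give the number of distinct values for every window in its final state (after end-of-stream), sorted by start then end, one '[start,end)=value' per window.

[5,8)=1 [8,17)=8

i=0 t=5 v=4: → [5,8); WM=−∞
i=1 t=8 v=5: → [8,11); WM=5
i=2 t=8 v=6: → [8,11); WM=5
i=3 t=8 v=7: → [8,11); WM=5
i=4 t=9 v=7: → [8,12); WM=5
i=5 t=11 v=8: → [8,14); WM=8
i=6 t=12 v=5: → [8,15); WM=8
i=7 t=13 v=1: → [8,16); WM=10
i=8 t=13 v=2: → [8,16); WM=10
i=9 t=13 v=6: → [8,16); WM=10
i=10 t=14 v=3: → [8,17); WM=10
i=11 t=13 v=9: → [8,17); WM=11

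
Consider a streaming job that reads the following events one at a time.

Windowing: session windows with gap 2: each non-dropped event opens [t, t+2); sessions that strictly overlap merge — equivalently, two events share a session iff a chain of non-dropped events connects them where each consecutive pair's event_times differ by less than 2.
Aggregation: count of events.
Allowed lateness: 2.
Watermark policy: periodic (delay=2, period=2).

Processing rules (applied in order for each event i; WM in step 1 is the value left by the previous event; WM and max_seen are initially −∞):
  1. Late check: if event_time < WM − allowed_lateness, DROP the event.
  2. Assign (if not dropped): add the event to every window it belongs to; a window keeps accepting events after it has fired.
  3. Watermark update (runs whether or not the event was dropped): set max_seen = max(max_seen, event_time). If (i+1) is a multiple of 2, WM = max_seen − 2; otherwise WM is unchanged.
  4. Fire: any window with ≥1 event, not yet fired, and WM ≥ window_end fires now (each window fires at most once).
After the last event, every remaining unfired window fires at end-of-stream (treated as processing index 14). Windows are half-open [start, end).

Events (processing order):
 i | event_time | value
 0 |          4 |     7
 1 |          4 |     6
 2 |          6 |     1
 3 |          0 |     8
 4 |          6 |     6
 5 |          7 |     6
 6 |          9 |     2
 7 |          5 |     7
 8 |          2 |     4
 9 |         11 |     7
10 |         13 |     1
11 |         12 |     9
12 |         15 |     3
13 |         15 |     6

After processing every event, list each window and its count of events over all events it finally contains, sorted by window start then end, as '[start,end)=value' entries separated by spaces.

[0,2)=1 [4,9)=6 [9,11)=1 [11,15)=3 [15,17)=2

i=0 t=4 v=7: → [4,6); WM=−∞
i=1 t=4 v=6: → [4,6); WM=2
i=2 t=6 v=1: → [6,8); WM=2
i=3 t=0 v=8: → [0,2); WM=4
i=4 t=6 v=6: → [6,8); WM=4
i=5 t=7 v=6: → [6,9); WM=5
i=6 t=9 v=2: → [9,11); WM=5
i=7 t=5 v=7: → [4,9); WM=7
i=8 t=2 v=4: DROP (t<7-2); WM=7
i=9 t=11 v=7: → [11,13); WM=9
i=10 t=13 v=1: → [13,15); WM=9
i=11 t=12 v=9: → [11,15); WM=11
i=12 t=15 v=3: → [15,17); WM=11
i=13 t=15 v=6: → [15,17); WM=13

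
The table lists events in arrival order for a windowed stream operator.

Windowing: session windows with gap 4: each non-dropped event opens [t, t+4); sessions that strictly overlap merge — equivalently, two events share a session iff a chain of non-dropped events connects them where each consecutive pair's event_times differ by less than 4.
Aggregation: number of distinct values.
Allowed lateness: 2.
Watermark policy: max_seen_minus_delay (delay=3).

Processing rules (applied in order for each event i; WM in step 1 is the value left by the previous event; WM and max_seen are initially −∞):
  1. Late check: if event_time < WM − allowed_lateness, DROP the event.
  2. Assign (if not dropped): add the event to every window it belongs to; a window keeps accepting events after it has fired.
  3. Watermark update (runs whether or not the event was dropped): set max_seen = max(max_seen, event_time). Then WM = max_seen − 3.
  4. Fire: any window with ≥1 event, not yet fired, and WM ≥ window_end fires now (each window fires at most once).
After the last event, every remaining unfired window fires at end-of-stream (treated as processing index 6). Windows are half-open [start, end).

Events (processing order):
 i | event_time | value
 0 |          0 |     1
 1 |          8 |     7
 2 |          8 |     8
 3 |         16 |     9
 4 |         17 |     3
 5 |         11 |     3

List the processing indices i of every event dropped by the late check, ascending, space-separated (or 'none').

5

i=0 t=0 v=1: → [0,4); WM=-3
i=1 t=8 v=7: → [8,12); WM=5
i=2 t=8 v=8: → [8,12); WM=5
i=3 t=16 v=9: → [16,20); WM=13
i=4 t=17 v=3: → [16,21); WM=14
i=5 t=11 v=3: DROP (t<14-2); WM=14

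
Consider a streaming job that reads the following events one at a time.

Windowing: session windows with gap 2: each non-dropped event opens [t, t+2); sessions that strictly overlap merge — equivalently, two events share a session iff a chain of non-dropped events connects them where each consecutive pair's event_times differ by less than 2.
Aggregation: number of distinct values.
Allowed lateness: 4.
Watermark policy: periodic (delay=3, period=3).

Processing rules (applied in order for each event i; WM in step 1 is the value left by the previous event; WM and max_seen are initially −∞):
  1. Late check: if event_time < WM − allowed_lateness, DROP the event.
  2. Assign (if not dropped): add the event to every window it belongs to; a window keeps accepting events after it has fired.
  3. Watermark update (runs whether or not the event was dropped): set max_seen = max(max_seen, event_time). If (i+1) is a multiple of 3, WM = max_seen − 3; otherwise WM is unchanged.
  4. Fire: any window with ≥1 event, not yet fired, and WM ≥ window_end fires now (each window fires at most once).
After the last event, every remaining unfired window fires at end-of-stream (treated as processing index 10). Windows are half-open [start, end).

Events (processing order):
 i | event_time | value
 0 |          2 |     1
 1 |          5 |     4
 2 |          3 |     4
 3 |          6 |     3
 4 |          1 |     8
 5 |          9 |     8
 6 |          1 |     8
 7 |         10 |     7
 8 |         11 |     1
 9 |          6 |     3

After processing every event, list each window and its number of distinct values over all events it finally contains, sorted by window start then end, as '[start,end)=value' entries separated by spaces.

i=0 t=2 v=1: → [2,4); WM=−∞
i=1 t=5 v=4: → [5,7); WM=−∞
i=2 t=3 v=4: → [2,5); WM=2
i=3 t=6 v=3: → [5,8); WM=2
i=4 t=1 v=8: → [1,5); WM=2
i=5 t=9 v=8: → [9,11); WM=6
i=6 t=1 v=8: DROP (t<6-4); WM=6
i=7 t=10 v=7: → [9,12); WM=6
i=8 t=11 v=1: → [9,13); WM=8
i=9 t=6 v=3: → [5,8); WM=8

[1,5)=3 [5,8)=2 [9,13)=3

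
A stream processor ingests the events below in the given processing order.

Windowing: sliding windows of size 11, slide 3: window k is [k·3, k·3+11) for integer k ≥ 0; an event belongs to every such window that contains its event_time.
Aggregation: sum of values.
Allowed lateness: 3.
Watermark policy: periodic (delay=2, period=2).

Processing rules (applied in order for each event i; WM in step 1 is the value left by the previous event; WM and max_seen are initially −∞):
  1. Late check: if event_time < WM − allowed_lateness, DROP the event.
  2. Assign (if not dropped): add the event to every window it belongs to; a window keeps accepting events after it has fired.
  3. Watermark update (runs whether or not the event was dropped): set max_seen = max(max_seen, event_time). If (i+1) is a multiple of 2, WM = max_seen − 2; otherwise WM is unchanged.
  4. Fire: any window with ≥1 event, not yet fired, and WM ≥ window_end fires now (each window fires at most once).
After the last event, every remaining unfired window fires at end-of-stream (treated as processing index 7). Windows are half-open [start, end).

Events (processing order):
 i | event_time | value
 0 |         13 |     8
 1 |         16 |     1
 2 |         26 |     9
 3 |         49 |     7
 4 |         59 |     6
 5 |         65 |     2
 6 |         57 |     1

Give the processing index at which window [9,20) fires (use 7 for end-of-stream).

3

i=0 t=13 v=8: → [12,23),[9,20),[6,17),[3,14); WM=−∞
i=1 t=16 v=1: → [15,26),[12,23),[9,20),[6,17); WM=14; [3,14) fires=8
i=2 t=26 v=9: → [24,35),[21,32),[18,29); WM=14
i=3 t=49 v=7: → [48,59),[45,56),[42,53),[39,50); WM=47; [6,17) fires=9 [9,20) fires=9 [12,23) fires=9 [15,26) fires=1 [18,29) fires=9 [21,32) fires=9 [24,35) fires=9
i=4 t=59 v=6: → [57,68),[54,65),[51,62); WM=47
i=5 t=65 v=2: → [63,74),[60,71),[57,68); WM=63; [39,50) fires=7 [42,53) fires=7 [45,56) fires=7 [48,59) fires=7 [51,62) fires=6
i=6 t=57 v=1: DROP (t<63-3); WM=63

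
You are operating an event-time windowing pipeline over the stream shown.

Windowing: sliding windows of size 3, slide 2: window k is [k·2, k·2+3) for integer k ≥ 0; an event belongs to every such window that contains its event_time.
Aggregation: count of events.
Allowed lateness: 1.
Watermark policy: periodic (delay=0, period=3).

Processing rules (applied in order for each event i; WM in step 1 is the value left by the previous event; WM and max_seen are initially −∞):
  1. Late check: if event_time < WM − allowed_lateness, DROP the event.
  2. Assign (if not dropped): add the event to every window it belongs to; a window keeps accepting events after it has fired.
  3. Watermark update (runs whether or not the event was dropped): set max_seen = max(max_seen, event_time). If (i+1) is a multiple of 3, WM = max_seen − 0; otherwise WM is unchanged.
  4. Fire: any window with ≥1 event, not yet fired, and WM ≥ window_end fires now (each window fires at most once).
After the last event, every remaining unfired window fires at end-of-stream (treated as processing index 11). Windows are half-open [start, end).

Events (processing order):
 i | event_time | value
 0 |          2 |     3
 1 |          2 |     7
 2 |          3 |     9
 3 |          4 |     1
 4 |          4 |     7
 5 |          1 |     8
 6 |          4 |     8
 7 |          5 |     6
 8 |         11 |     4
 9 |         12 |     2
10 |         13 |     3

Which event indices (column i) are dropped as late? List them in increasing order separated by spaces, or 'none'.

5

i=0 t=2 v=3: → [2,5),[0,3); WM=−∞
i=1 t=2 v=7: → [2,5),[0,3); WM=−∞
i=2 t=3 v=9: → [2,5); WM=3; [0,3) fires=2
i=3 t=4 v=1: → [4,7),[2,5); WM=3
i=4 t=4 v=7: → [4,7),[2,5); WM=3
i=5 t=1 v=8: DROP (t<3-1); WM=4
i=6 t=4 v=8: → [4,7),[2,5); WM=4
i=7 t=5 v=6: → [4,7); WM=4
i=8 t=11 v=4: → [10,13); WM=11; [2,5) fires=6 [4,7) fires=4
i=9 t=12 v=2: → [12,15),[10,13); WM=11
i=10 t=13 v=3: → [12,15); WM=11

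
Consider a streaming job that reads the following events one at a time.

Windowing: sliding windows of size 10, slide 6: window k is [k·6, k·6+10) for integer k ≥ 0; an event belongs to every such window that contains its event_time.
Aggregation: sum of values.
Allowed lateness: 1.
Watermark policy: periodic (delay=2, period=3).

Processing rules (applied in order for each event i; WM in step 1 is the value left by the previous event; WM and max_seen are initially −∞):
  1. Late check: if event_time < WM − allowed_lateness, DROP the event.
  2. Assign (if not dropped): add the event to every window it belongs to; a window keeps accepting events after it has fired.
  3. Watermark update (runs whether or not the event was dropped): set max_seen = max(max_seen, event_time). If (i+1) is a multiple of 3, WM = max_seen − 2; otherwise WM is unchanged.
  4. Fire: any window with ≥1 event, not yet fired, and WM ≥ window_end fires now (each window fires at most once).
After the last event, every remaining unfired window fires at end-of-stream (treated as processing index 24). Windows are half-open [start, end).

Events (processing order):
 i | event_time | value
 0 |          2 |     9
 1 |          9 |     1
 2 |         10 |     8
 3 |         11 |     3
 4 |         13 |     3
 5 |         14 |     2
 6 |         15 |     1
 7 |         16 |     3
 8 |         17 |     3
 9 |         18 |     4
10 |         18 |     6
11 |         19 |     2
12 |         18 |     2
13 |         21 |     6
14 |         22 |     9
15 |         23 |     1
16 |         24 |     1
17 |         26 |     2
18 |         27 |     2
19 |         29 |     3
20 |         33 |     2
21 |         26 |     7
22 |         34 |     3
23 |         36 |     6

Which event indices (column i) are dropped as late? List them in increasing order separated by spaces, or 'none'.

i=0 t=2 v=9: → [0,10); WM=−∞
i=1 t=9 v=1: → [6,16),[0,10); WM=−∞
i=2 t=10 v=8: → [6,16); WM=8
i=3 t=11 v=3: → [6,16); WM=8
i=4 t=13 v=3: → [12,22),[6,16); WM=8
i=5 t=14 v=2: → [12,22),[6,16); WM=12; [0,10) fires=10
i=6 t=15 v=1: → [12,22),[6,16); WM=12
i=7 t=16 v=3: → [12,22); WM=12
i=8 t=17 v=3: → [12,22); WM=15
i=9 t=18 v=4: → [18,28),[12,22); WM=15
i=10 t=18 v=6: → [18,28),[12,22); WM=15
i=11 t=19 v=2: → [18,28),[12,22); WM=17; [6,16) fires=18
i=12 t=18 v=2: → [18,28),[12,22); WM=17
i=13 t=21 v=6: → [18,28),[12,22); WM=17
i=14 t=22 v=9: → [18,28); WM=20
i=15 t=23 v=1: → [18,28); WM=20
i=16 t=24 v=1: → [24,34),[18,28); WM=20
i=17 t=26 v=2: → [24,34),[18,28); WM=24; [12,22) fires=32
i=18 t=27 v=2: → [24,34),[18,28); WM=24
i=19 t=29 v=3: → [24,34); WM=24
i=20 t=33 v=2: → [30,40),[24,34); WM=31; [18,28) fires=35
i=21 t=26 v=7: DROP (t<31-1); WM=31
i=22 t=34 v=3: → [30,40); WM=31
i=23 t=36 v=6: → [36,46),[30,40); WM=34; [24,34) fires=10

21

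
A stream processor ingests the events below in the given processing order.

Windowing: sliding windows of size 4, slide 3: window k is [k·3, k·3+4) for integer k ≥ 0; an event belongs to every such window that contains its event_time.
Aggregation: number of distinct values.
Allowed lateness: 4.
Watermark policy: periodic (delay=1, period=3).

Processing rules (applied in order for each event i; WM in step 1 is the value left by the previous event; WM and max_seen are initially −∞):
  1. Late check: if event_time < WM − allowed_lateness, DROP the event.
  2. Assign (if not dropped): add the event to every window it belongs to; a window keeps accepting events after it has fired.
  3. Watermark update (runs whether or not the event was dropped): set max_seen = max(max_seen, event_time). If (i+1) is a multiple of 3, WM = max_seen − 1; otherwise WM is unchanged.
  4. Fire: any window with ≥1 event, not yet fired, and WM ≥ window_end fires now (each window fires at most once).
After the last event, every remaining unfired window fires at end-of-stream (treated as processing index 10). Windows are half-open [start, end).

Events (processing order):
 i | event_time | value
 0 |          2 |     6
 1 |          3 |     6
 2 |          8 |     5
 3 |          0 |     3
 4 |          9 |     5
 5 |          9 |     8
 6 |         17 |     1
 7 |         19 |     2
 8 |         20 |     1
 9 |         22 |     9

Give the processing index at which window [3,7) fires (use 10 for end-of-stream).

2

i=0 t=2 v=6: → [0,4); WM=−∞
i=1 t=3 v=6: → [3,7),[0,4); WM=−∞
i=2 t=8 v=5: → [6,10); WM=7; [0,4) fires=1 [3,7) fires=1
i=3 t=0 v=3: DROP (t<7-4); WM=7
i=4 t=9 v=5: → [9,13),[6,10); WM=7
i=5 t=9 v=8: → [9,13),[6,10); WM=8
i=6 t=17 v=1: → [15,19); WM=8
i=7 t=19 v=2: → [18,22); WM=8
i=8 t=20 v=1: → [18,22); WM=19; [6,10) fires=2 [9,13) fires=2 [15,19) fires=1
i=9 t=22 v=9: → [21,25); WM=19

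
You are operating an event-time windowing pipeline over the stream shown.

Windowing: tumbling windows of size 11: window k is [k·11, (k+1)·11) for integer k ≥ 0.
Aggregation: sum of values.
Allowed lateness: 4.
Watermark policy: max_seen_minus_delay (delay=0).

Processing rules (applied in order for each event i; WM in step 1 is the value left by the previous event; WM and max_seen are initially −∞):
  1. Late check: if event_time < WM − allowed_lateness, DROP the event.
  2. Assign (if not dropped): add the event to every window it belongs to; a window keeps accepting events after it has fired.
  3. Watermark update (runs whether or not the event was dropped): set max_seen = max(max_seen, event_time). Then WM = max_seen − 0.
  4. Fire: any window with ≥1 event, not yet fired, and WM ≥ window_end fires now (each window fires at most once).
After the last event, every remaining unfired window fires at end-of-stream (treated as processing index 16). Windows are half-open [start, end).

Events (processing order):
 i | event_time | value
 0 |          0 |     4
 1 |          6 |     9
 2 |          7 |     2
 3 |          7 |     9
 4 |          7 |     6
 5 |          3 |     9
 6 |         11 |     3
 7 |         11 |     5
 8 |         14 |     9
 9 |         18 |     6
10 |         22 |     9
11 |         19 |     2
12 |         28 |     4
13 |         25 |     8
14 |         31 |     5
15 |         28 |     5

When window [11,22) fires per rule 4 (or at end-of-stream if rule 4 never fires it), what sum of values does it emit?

23

i=0 t=0 v=4: → [0,11); WM=0
i=1 t=6 v=9: → [0,11); WM=6
i=2 t=7 v=2: → [0,11); WM=7
i=3 t=7 v=9: → [0,11); WM=7
i=4 t=7 v=6: → [0,11); WM=7
i=5 t=3 v=9: → [0,11); WM=7
i=6 t=11 v=3: → [11,22); WM=11; [0,11) fires=39
i=7 t=11 v=5: → [11,22); WM=11
i=8 t=14 v=9: → [11,22); WM=14
i=9 t=18 v=6: → [11,22); WM=18
i=10 t=22 v=9: → [22,33); WM=22; [11,22) fires=23
i=11 t=19 v=2: → [11,22); WM=22
i=12 t=28 v=4: → [22,33); WM=28
i=13 t=25 v=8: → [22,33); WM=28
i=14 t=31 v=5: → [22,33); WM=31
i=15 t=28 v=5: → [22,33); WM=31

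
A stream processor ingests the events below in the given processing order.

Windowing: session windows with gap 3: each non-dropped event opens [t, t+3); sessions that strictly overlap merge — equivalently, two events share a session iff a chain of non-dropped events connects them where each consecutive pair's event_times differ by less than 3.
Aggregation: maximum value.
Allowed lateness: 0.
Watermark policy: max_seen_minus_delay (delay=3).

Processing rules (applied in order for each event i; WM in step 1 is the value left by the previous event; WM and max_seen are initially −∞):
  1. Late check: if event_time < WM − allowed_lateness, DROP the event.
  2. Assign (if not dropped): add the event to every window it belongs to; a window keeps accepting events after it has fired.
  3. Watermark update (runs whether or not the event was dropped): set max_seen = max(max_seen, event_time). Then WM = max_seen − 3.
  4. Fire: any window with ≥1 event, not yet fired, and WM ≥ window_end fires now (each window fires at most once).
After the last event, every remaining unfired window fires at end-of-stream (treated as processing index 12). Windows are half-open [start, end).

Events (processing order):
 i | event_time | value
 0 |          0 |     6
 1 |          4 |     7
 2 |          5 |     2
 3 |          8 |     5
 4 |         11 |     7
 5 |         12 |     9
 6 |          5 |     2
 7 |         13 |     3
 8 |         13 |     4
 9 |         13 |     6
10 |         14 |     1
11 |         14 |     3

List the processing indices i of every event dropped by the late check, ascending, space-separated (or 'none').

i=0 t=0 v=6: → [0,3); WM=-3
i=1 t=4 v=7: → [4,7); WM=1
i=2 t=5 v=2: → [4,8); WM=2
i=3 t=8 v=5: → [8,11); WM=5
i=4 t=11 v=7: → [11,14); WM=8
i=5 t=12 v=9: → [11,15); WM=9
i=6 t=5 v=2: DROP (t<9-0); WM=9
i=7 t=13 v=3: → [11,16); WM=10
i=8 t=13 v=4: → [11,16); WM=10
i=9 t=13 v=6: → [11,16); WM=10
i=10 t=14 v=1: → [11,17); WM=11
i=11 t=14 v=3: → [11,17); WM=11

6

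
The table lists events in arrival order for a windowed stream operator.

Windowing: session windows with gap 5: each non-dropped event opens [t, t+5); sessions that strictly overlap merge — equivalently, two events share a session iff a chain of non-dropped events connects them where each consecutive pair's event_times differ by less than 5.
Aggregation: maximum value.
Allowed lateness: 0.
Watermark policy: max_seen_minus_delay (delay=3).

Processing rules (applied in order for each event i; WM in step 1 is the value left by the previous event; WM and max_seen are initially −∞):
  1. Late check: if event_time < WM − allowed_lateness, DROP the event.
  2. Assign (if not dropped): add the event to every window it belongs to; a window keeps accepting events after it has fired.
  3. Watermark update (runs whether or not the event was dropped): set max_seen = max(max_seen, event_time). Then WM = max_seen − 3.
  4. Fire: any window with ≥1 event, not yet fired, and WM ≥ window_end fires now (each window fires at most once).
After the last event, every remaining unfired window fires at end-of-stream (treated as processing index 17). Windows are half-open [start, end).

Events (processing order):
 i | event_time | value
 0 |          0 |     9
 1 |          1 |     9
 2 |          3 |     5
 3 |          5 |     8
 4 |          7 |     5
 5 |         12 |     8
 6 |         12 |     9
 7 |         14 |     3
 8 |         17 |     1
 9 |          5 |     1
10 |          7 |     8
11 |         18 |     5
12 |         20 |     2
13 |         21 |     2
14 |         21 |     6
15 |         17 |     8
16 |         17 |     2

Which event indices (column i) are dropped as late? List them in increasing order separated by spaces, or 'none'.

9 10 15 16

i=0 t=0 v=9: → [0,5); WM=-3
i=1 t=1 v=9: → [0,6); WM=-2
i=2 t=3 v=5: → [0,8); WM=0
i=3 t=5 v=8: → [0,10); WM=2
i=4 t=7 v=5: → [0,12); WM=4
i=5 t=12 v=8: → [12,17); WM=9
i=6 t=12 v=9: → [12,17); WM=9
i=7 t=14 v=3: → [12,19); WM=11
i=8 t=17 v=1: → [12,22); WM=14
i=9 t=5 v=1: DROP (t<14-0); WM=14
i=10 t=7 v=8: DROP (t<14-0); WM=14
i=11 t=18 v=5: → [12,23); WM=15
i=12 t=20 v=2: → [12,25); WM=17
i=13 t=21 v=2: → [12,26); WM=18
i=14 t=21 v=6: → [12,26); WM=18
i=15 t=17 v=8: DROP (t<18-0); WM=18
i=16 t=17 v=2: DROP (t<18-0); WM=18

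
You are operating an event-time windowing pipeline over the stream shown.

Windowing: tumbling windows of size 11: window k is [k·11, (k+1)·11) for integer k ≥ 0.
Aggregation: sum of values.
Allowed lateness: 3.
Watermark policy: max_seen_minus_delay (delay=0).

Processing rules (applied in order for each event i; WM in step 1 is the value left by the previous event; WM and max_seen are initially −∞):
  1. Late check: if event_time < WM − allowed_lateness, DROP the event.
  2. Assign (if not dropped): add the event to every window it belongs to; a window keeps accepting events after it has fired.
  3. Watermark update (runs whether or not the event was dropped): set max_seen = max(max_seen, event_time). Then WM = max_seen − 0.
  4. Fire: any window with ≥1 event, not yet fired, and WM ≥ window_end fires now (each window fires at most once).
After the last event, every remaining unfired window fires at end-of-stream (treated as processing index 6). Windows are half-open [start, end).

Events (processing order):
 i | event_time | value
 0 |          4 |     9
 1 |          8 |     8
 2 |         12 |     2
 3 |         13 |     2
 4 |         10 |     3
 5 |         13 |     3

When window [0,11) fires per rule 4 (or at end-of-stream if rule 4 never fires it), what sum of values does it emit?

17

i=0 t=4 v=9: → [0,11); WM=4
i=1 t=8 v=8: → [0,11); WM=8
i=2 t=12 v=2: → [11,22); WM=12; [0,11) fires=17
i=3 t=13 v=2: → [11,22); WM=13
i=4 t=10 v=3: → [0,11); WM=13
i=5 t=13 v=3: → [11,22); WM=13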